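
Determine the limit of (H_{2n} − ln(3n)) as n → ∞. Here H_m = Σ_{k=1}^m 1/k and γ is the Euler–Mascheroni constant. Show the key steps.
lim = ln(2/3) + γ

By Euler-Maclaurin, H_m = ln m + γ + O(1/m). So
  H_{2n} − ln(3n) = ln(2n) + γ − ln(3n) + O(1/n)
                       = ln(2/3) + γ + O(1/n).
Hence the limit is ln(2/3) + γ.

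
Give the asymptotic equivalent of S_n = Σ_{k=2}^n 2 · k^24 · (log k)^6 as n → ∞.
S_n ~ 2 · n^25 · (log n)^6 / 25

By integral comparison, S_n = ∫_1^n 2 · x^24 · (log x)^6 dx + O(n^24 · (log n)^6). For the integral, the leading term of ∫_1^n x^24 (log x)^6 dx is n^25/25 · (log n)^6 (by repeated integration by parts; each step lowers the log-exponent and produces a relatively O(1/log n) correction). Hence S_n ~ 2 · n^25 · (log n)^6 / 25.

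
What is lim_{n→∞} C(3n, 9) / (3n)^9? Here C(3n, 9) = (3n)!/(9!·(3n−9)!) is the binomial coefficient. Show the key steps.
lim = 1/9! = 1/362880

With N = 3n → ∞: C(N, 9) / N^9 = [N(N−1)…(N−8)] / (9! · N^9) = (1/9!) · 1 · (1 − 1/(3n)) · … · (1 − 8/(3n)). Each factor → 1 as N → ∞, so the limit is 1/9! = 1/362880.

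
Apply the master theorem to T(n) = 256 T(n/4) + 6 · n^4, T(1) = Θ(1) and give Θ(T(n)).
T(n) = Θ(n^4 log n)

log_4 256 = 4, and f(n) = 6 · n^4 = Θ(n^(log_4 256)). This is Case 2 of the master theorem: T(n) = Θ(f(n) · log n) = Θ(n^4 log n).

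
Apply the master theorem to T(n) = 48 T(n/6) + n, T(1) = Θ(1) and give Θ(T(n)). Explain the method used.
T(n) = Θ(n^(log_6 48))

Master theorem: compare f(n) = n to n^(log_6 48) where log_6 48 ≈ 2.161. Since 1 < log_6 48, we have f(n) = O(n^(log_6 48 − ε)) for some ε > 0 — Case 1. Hence T(n) = Θ(n^(log_6 48)).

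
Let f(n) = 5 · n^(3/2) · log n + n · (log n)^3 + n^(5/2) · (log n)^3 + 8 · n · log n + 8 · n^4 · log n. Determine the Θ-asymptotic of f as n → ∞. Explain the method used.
f(n) ∈ Θ(n^4 · log n)

Compare the terms by growth order. For large n, n^a · (log n)^b dominates n^a' · (log n)^b' iff a > a', or (a = a' and b > b'). Ranking the 5 terms shows the dominant one is 8 · n^4 · log n. Hence f(n) ∈ Θ(n^4 · log n).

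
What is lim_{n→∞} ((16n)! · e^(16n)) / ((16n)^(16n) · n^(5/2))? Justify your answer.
lim = 0

Stirling: (16n)! ~ sqrt(2π·16n) · (16n/e)^(16n). Hence
  (16n)! · e^(16n) / (16n)^(16n) ~ sqrt(2π·16n).
Dividing by n^(5/2): sqrt(2π·16n) / n^(5/2) = sqrt(2π·16) · n^((1−5)/2), so the expression behaves like sqrt(2π·16) · n^((1−5)/2) → 0.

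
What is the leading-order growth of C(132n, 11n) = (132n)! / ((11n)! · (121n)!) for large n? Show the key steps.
C(132n, 11n) ~ (8916100448256/285311670611)^(11n) · sqrt(6/(11π·11n))

Write N = 11n. Apply Stirling to each factorial:
  (12N)! ~ sqrt(2π·12N) · (12N/e)^(12N),
  N! ~ sqrt(2π N) · (N/e)^N,
  (11N)! ~ sqrt(2π·11N) · (11N/e)^(11N).
The exponential factors combine to (12N)^(12N) / (N^N · (11N)^(11N)) = 12^(12N)/11^(11N) = (12^12/11^11)^N = (8916100448256/285311670611)^N.
The square-root prefactors combine to sqrt(2π·12N) / (sqrt(2π N)·sqrt(2π·11N)) = sqrt(12 / (2π·11·N)) = sqrt(6/(11π·11n)).
Substituting N = 11n: C(132n, 11n) ~ (8916100448256/285311670611)^(11n) · sqrt(6/(11π·11n)).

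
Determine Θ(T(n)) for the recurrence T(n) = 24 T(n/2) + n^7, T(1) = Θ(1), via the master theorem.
T(n) = Θ(n^7)

log_2 24 ≈ 4.585. f(n) = n^7 dominates n^(log_2 24) since 7 > 4.585, and the regularity condition a·f(n/b) = 24·(n/2)^7 = (24/128)·n^7 ≤ c·f(n) holds with c = 24/128 ≈ 0.188 < 1. So this is Case 3: T(n) = Θ(f(n)) = Θ(n^7).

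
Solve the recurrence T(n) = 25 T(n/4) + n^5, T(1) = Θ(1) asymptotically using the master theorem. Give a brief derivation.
T(n) = Θ(n^5)

log_4 25 ≈ 2.322. f(n) = n^5 dominates n^(log_4 25) since 5 > 2.322, and the regularity condition a·f(n/b) = 25·(n/4)^5 = (25/1024)·n^5 ≤ c·f(n) holds with c = 25/1024 ≈ 0.0244 < 1. So this is Case 3: T(n) = Θ(f(n)) = Θ(n^5).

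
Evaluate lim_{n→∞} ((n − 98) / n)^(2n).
lim = e^(−196)

Rewrite as (1 − 98/n)^(2n). By the standard limit (1 + x/n)^n → e^x, we have (1 − 98/n)^n → e^(−98), and raising to the 2nd power gives e^(−196).
More precisely, ln[(1 − 98/n)^(2n)] = 2n · ln(1 − 98/n) = 2n · (-98/n + O(1/n^2)) = -196 + O(1/n) → -196.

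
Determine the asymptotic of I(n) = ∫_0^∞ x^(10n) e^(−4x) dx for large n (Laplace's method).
I(n) ~ (sqrt(2π·10n) / 4) · (10n/(4e))^(10n)

Write the integrand as exp(10n ln x − 4x) and set f(x) = 10n ln x − 4x. Then f'(x) = 10n/x − 4 = 0 at x* = 10n/4, and f''(x*) = −10n/x*^2 = −4^2/(10n). Laplace's method (interior maximum) gives
  I(n) ~ e^(f(x*)) · sqrt(2π / |f''(x*)|)
        = exp(10n ln(10n/4) − 10n) · sqrt(2π · 10n / 4^2)
        = (10n/4)^(10n) e^(−10n) · sqrt(2π·10n) / 4
        = (sqrt(2π·10n) / 4) · (10n/(4e))^(10n).
This matches Γ(10n+1)/4^(10n+1) with Stirling applied to Γ.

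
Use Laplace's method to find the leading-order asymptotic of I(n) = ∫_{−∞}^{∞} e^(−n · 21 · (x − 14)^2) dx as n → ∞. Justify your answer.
I(n) = sqrt(π/(21n))

Here φ(x) = 21 · (x − 14)^2 has its unique minimum at x* = 14 with φ(x*) = 0 and φ''(x*) = 42. Laplace's method gives
  I(n) ~ e^(−n φ(x*)) · sqrt(2π / (n · φ''(x*))) = sqrt(2π / (42n)) = sqrt(π/(21n)).
This is exact: substituting u = (x − 14)·sqrt(21n) gives I(n) = (1/sqrt(21n)) ∫_{−∞}^{∞} e^(−u^2) du = sqrt(π/(21n)).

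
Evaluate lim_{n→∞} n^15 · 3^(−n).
lim = 0

Exponentials with base > 1 dominate every fixed polynomial: for any fixed c, n^c / 3^n → 0 as n → ∞ (e.g. by the ratio test, or by writing 3^n = e^(n ln 3) and noting e^(n ln 3) / n^c → ∞). Hence n^15 · 3^(−n) = n^15 / 3^n → 0.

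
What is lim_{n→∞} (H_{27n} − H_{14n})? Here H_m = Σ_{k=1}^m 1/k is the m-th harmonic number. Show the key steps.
lim = ln(27/14)

Euler-Maclaurin gives H_m = ln m + γ + 1/(2m) + O(1/m^2). The γ and O(1/m) terms cancel in the difference:
  H_{27n} − H_{14n} = ln(27n) − ln(14n) + O(1/n) = ln(27/14) + O(1/n).
Hence the limit is ln(27/14).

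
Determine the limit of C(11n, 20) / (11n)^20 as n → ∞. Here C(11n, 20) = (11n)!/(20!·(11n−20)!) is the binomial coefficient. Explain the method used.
lim = 1/20! = 1/2432902008176640000

With N = 11n → ∞: C(N, 20) / N^20 = [N(N−1)…(N−19)] / (20! · N^20) = (1/20!) · 1 · (1 − 1/(11n)) · … · (1 − 19/(11n)). Each factor → 1 as N → ∞, so the limit is 1/20! = 1/2432902008176640000.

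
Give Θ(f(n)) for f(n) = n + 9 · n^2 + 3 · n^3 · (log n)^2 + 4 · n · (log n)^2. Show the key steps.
f(n) ∈ Θ(n^3 · (log n)^2)

Compare the terms by growth order. For large n, n^a · (log n)^b dominates n^a' · (log n)^b' iff a > a', or (a = a' and b > b'). Ranking the 4 terms shows the dominant one is 3 · n^3 · (log n)^2. Hence f(n) ∈ Θ(n^3 · (log n)^2).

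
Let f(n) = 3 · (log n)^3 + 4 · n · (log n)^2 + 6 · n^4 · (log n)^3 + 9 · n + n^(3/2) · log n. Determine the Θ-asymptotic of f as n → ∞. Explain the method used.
f(n) ∈ Θ(n^4 · (log n)^3)

Compare the terms by growth order. For large n, n^a · (log n)^b dominates n^a' · (log n)^b' iff a > a', or (a = a' and b > b'). Ranking the 5 terms shows the dominant one is 6 · n^4 · (log n)^3. Hence f(n) ∈ Θ(n^4 · (log n)^3).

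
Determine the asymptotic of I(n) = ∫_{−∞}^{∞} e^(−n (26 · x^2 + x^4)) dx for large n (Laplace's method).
I(n) ~ sqrt(π/(26n))

φ(x) = 26 · x^2 + x^4 has its unique global minimum at x* = 0 (since φ'(x) = 52x + 4x^3 = 0 only at x = 0 for real x with both coefficients positive, and φ → ∞ as |x| → ∞). At x* = 0, φ(0) = 0 and φ''(0) = 52. Laplace's method then gives
  I(n) ~ sqrt(2π / (n · φ''(0))) · e^(−n φ(0)) = sqrt(2π / (52n)) = sqrt(π/(26n)).
The x^4 term contributes only at subleading order (an O(1/n) relative correction).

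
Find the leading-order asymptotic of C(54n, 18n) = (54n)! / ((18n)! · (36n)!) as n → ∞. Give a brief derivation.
C(54n, 18n) ~ (27/4)^(18n) · sqrt(3/(4π·18n))

Write N = 18n. Apply Stirling to each factorial:
  (3N)! ~ sqrt(2π·3N) · (3N/e)^(3N),
  N! ~ sqrt(2π N) · (N/e)^N,
  (2N)! ~ sqrt(2π·2N) · (2N/e)^(2N).
The exponential factors combine to (3N)^(3N) / (N^N · (2N)^(2N)) = 3^(3N)/2^(2N) = (3^3/2^2)^N = (27/4)^N.
The square-root prefactors combine to sqrt(2π·3N) / (sqrt(2π N)·sqrt(2π·2N)) = sqrt(3 / (2π·2·N)) = sqrt(3/(4π·18n)).
Substituting N = 18n: C(54n, 18n) ~ (27/4)^(18n) · sqrt(3/(4π·18n)).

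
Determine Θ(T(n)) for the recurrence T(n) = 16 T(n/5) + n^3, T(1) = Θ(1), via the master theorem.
T(n) = Θ(n^3)

log_5 16 ≈ 1.723. f(n) = n^3 dominates n^(log_5 16) since 3 > 1.723, and the regularity condition a·f(n/b) = 16·(n/5)^3 = (16/125)·n^3 ≤ c·f(n) holds with c = 16/125 ≈ 0.128 < 1. So this is Case 3: T(n) = Θ(f(n)) = Θ(n^3).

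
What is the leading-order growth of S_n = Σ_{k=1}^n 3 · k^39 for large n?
S_n ~ 3 · n^40 / 40

By integral comparison (Euler-Maclaurin), Σ_{k=1}^n 3 · k^39 = 3 · ∫_0^n x^39 dx + O(n^39) = 3 · n^40/40 + O(n^39). (Equivalently, Faulhaber's formula gives the same leading term.)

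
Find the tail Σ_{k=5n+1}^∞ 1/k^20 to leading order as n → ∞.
Σ_{k>5n} 1/k^20 ~ 1/(19 · (5n)^19)

Compare to the integral: ∫_{5n}^∞ x^(−20) dx = [−x^(−19)/19]_{5n}^∞ = 1/((20−1)·(5n)^19). Euler-Maclaurin then gives
  Σ_{k>5n} 1/k^20 = ∫_{5n}^∞ dx/x^20 − 1/(2·(5n)^20) + O(1/(5n)^21).
(Equivalently this is ζ(20) − Σ_{k≤5n} 1/k^20.)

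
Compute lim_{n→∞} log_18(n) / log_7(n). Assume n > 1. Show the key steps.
lim = ln(7) / ln(18) = log_18(7)

Change of base: log_18(n) = ln n / ln 18 and log_7(n) = ln n / ln 7. The ratio is (ln n / ln 18) · (ln 7 / ln n) = ln 7 / ln 18, a constant independent of n. So the limit is ln 7 / ln 18 = log_18(7).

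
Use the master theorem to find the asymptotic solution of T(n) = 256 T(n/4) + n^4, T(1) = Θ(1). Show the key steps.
T(n) = Θ(n^4 log n)

log_4 256 = 4, and f(n) = n^4 = Θ(n^(log_4 256)). This is Case 2 of the master theorem: T(n) = Θ(f(n) · log n) = Θ(n^4 log n).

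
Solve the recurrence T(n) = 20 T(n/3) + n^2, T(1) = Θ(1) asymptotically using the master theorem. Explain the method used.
T(n) = Θ(n^(log_3 20))

Master theorem: compare f(n) = n^2 to n^(log_3 20) where log_3 20 ≈ 2.727. Since 2 < log_3 20, we have f(n) = O(n^(log_3 20 − ε)) for some ε > 0 — Case 1. Hence T(n) = Θ(n^(log_3 20)).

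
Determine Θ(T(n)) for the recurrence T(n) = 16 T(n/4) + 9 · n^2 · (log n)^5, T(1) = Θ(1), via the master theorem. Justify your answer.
T(n) = Θ(n^2 · (log n)^6)

Here log_4 16 = 2 and f(n) = 9 · n^2 · (log n)^5 = Θ(n^(log_4 16) · (log n)^5). This is the extended Case 2 of the master theorem (f matches the critical exponent up to log factors), giving T(n) = Θ(n^(log_4 16) · (log n)^(5+1)) = Θ(n^2 · (log n)^6).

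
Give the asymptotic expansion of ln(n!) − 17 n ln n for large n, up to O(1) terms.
ln(n!) − 17 n ln n = −16 n ln n − n + (1/2) ln(2π n) + O(1/n)

Stirling: ln((n)!) = n ln(n) − n + (1/2) ln(2π·n) + O(1/n).
Here n ln(n) = n ln n.
Subtract 17n ln n: leading term is (1 − 17) n ln n = −16 n ln n. The next term is −n. Then the (1/2) ln(2π·n) correction.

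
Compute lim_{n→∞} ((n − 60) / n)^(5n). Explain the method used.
lim = e^(−300)

Rewrite as (1 − 60/n)^(5n). By the standard limit (1 + x/n)^n → e^x, we have (1 − 60/n)^n → e^(−60), and raising to the 5th power gives e^(−300).
More precisely, ln[(1 − 60/n)^(5n)] = 5n · ln(1 − 60/n) = 5n · (-60/n + O(1/n^2)) = -300 + O(1/n) → -300.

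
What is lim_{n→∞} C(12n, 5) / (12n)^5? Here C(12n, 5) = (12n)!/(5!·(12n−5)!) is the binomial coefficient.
lim = 1/5! = 1/120

With N = 12n → ∞: C(N, 5) / N^5 = [N(N−1)…(N−4)] / (5! · N^5) = (1/5!) · 1 · (1 − 1/(12n)) · (1 − 2/(12n)) · (1 − 3/(12n)) · (1 − 4/(12n)). Each factor → 1 as N → ∞, so the limit is 1/5! = 1/120.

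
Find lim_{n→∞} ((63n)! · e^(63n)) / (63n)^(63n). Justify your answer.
lim = ∞

Stirling: (63n)! ~ sqrt(2π·63n) · (63n/e)^(63n). Hence
  (63n)! · e^(63n) / (63n)^(63n) ~ sqrt(2π·63n) = sqrt(2π·63) · sqrt(n) → ∞.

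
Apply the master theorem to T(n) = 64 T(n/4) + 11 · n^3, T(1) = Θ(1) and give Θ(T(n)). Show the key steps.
T(n) = Θ(n^3 log n)

log_4 64 = 3, and f(n) = 11 · n^3 = Θ(n^(log_4 64)). This is Case 2 of the master theorem: T(n) = Θ(f(n) · log n) = Θ(n^3 log n).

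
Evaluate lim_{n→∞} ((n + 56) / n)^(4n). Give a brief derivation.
lim = e^224

Rewrite as (1 + 56/n)^(4n). By the standard limit (1 + x/n)^n → e^x, we have (1 + 56/n)^n → e^56, and raising to the 4th power gives e^224.
More precisely, ln[(1 + 56/n)^(4n)] = 4n · ln(1 + 56/n) = 4n · (56/n + O(1/n^2)) = 224 + O(1/n) → 224.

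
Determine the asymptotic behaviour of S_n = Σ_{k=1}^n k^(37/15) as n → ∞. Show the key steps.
S_n ~ (15/52) · n^(52/15)

Integral comparison: Σ_{k=1}^n k^(37/15) = ∫_0^n x^(37/15) dx + O(n^(37/15)). The integral is n^(1 + 37/15) / (1 + 37/15) = n^((37+15)/15) / ((37+15)/15) = (15/52) · n^(52/15).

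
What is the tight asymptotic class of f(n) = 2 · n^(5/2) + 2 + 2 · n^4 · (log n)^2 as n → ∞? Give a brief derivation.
f(n) ∈ Θ(n^4 · (log n)^2)

Compare the terms by growth order. For large n, n^a · (log n)^b dominates n^a' · (log n)^b' iff a > a', or (a = a' and b > b'). Ranking the 3 terms shows the dominant one is 2 · n^4 · (log n)^2. Hence f(n) ∈ Θ(n^4 · (log n)^2).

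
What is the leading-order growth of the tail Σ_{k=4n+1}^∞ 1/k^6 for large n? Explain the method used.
Σ_{k>4n} 1/k^6 ~ 1/(5 · (4n)^5)

Compare to the integral: ∫_{4n}^∞ x^(−6) dx = [−x^(−5)/5]_{4n}^∞ = 1/((6−1)·(4n)^5). Euler-Maclaurin then gives
  Σ_{k>4n} 1/k^6 = ∫_{4n}^∞ dx/x^6 − 1/(2·(4n)^6) + O(1/(4n)^7).
(Equivalently this is ζ(6) − Σ_{k≤4n} 1/k^6.)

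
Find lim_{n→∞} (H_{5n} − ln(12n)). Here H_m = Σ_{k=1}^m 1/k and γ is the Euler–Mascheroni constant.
lim = ln(5/12) + γ

By Euler-Maclaurin, H_m = ln m + γ + O(1/m). So
  H_{5n} − ln(12n) = ln(5n) + γ − ln(12n) + O(1/n)
                       = ln(5/12) + γ + O(1/n).
Hence the limit is ln(5/12) + γ.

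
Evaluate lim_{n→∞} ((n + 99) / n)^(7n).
lim = e^693

Rewrite as (1 + 99/n)^(7n). By the standard limit (1 + x/n)^n → e^x, we have (1 + 99/n)^n → e^99, and raising to the 7th power gives e^693.
More precisely, ln[(1 + 99/n)^(7n)] = 7n · ln(1 + 99/n) = 7n · (99/n + O(1/n^2)) = 693 + O(1/n) → 693.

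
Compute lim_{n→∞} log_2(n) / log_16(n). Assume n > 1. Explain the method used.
lim = ln(16) / ln(2) = log_2(16)

Change of base: log_2(n) = ln n / ln 2 and log_16(n) = ln n / ln 16. The ratio is (ln n / ln 2) · (ln 16 / ln n) = ln 16 / ln 2, a constant independent of n. So the limit is ln 16 / ln 2 = log_2(16).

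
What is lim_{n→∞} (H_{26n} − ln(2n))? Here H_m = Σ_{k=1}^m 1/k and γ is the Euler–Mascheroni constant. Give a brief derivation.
lim = ln 13 + γ

By Euler-Maclaurin, H_m = ln m + γ + O(1/m). So
  H_{26n} − ln(2n) = ln(26n) + γ − ln(2n) + O(1/n)
                       = ln(26/2) + γ + O(1/n).
Hence the limit is ln(26/2) + γ (= ln 13).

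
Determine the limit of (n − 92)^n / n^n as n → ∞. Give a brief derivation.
lim = e^(−92)

Rewrite as (1 − 92/n)^(n). By the standard limit (1 + x/n)^n → e^x, we have (1 − 92/n)^n → e^(−92), and raising to the 1st power gives e^(−92).
More precisely, ln[(1 − 92/n)^(n)] = n · ln(1 − 92/n) = n · (-92/n + O(1/n^2)) = -92 + O(1/n) → -92.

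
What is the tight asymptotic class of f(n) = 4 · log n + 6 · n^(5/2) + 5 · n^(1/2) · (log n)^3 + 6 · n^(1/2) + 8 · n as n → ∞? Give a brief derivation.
f(n) ∈ Θ(n^(5/2))

Compare the terms by growth order. For large n, n^a · (log n)^b dominates n^a' · (log n)^b' iff a > a', or (a = a' and b > b'). Ranking the 5 terms shows the dominant one is 6 · n^(5/2). Hence f(n) ∈ Θ(n^(5/2)).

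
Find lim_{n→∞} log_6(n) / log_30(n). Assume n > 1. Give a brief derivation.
lim = ln(30) / ln(6) = log_6(30)

Change of base: log_6(n) = ln n / ln 6 and log_30(n) = ln n / ln 30. The ratio is (ln n / ln 6) · (ln 30 / ln n) = ln 30 / ln 6, a constant independent of n. So the limit is ln 30 / ln 6 = log_6(30).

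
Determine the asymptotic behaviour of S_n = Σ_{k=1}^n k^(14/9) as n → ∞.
S_n ~ (9/23) · n^(23/9)

Integral comparison: Σ_{k=1}^n k^(14/9) = ∫_0^n x^(14/9) dx + O(n^(14/9)). The integral is n^(1 + 14/9) / (1 + 14/9) = n^((14+9)/9) / ((14+9)/9) = (9/23) · n^(23/9).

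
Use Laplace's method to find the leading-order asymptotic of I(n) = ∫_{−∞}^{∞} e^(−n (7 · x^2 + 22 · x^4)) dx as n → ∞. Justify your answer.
I(n) ~ sqrt(π/(7n))

φ(x) = 7 · x^2 + 22 · x^4 has its unique global minimum at x* = 0 (since φ'(x) = 14x + 88x^3 = 0 only at x = 0 for real x with both coefficients positive, and φ → ∞ as |x| → ∞). At x* = 0, φ(0) = 0 and φ''(0) = 14. Laplace's method then gives
  I(n) ~ sqrt(2π / (n · φ''(0))) · e^(−n φ(0)) = sqrt(2π / (14n)) = sqrt(π/(7n)).
The 22 · x^4 term contributes only at subleading order (an O(1/n) relative correction).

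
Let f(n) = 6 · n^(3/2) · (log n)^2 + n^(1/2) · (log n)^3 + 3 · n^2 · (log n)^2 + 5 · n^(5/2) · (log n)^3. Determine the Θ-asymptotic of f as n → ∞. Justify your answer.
f(n) ∈ Θ(n^(5/2) · (log n)^3)

Compare the terms by growth order. For large n, n^a · (log n)^b dominates n^a' · (log n)^b' iff a > a', or (a = a' and b > b'). Ranking the 4 terms shows the dominant one is 5 · n^(5/2) · (log n)^3. Hence f(n) ∈ Θ(n^(5/2) · (log n)^3).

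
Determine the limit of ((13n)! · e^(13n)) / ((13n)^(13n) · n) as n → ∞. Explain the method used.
lim = 0

Stirling: (13n)! ~ sqrt(2π·13n) · (13n/e)^(13n). Hence
  (13n)! · e^(13n) / (13n)^(13n) ~ sqrt(2π·13n).
Dividing by n: sqrt(2π·13n) / n = sqrt(2π·13) · n^((1−2)/2), so the expression behaves like sqrt(2π·13) · n^((1−2)/2) → 0.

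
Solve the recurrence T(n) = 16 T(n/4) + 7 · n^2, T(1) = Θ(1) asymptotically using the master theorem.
T(n) = Θ(n^2 log n)

log_4 16 = 2, and f(n) = 7 · n^2 = Θ(n^(log_4 16)). This is Case 2 of the master theorem: T(n) = Θ(f(n) · log n) = Θ(n^2 log n).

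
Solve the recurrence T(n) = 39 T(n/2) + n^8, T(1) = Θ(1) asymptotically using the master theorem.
T(n) = Θ(n^8)

log_2 39 ≈ 5.285. f(n) = n^8 dominates n^(log_2 39) since 8 > 5.285, and the regularity condition a·f(n/b) = 39·(n/2)^8 = (39/256)·n^8 ≤ c·f(n) holds with c = 39/256 ≈ 0.152 < 1. So this is Case 3: T(n) = Θ(f(n)) = Θ(n^8).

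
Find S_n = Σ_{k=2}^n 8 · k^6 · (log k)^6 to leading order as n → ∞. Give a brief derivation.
S_n ~ 8 · n^7 · (log n)^6 / 7

By integral comparison, S_n = ∫_1^n 8 · x^6 · (log x)^6 dx + O(n^6 · (log n)^6). For the integral, the leading term of ∫_1^n x^6 (log x)^6 dx is n^7/7 · (log n)^6 (by repeated integration by parts; each step lowers the log-exponent and produces a relatively O(1/log n) correction). Hence S_n ~ 8 · n^7 · (log n)^6 / 7.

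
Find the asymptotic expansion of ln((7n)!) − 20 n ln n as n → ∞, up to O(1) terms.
ln((7n)!) − 20 n ln n = −13 n ln n + 7(ln 7 − 1) n + (1/2) ln(2π·7n) + O(1/n)

Stirling: ln((7n)!) = 7n ln(7n) − 7n + (1/2) ln(2π·7n) + O(1/n).
Expand 7n ln(7n) = 7n (ln n + ln 7) = 7n ln n + 7n ln 7.
Subtract 20n ln n: leading term is (7 − 20) n ln n = −13 n ln n. The next term is 7n ln 7 − 7n = 7(ln 7 − 1) n. Then the (1/2) ln(2π·7n) correction.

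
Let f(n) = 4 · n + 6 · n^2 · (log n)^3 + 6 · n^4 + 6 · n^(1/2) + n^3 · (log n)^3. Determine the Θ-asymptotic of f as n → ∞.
f(n) ∈ Θ(n^4)

Compare the terms by growth order. For large n, n^a · (log n)^b dominates n^a' · (log n)^b' iff a > a', or (a = a' and b > b'). Ranking the 5 terms shows the dominant one is 6 · n^4. Hence f(n) ∈ Θ(n^4).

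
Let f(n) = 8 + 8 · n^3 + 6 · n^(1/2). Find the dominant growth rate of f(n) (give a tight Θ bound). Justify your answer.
f(n) ∈ Θ(n^3)

Compare the terms by growth order. For large n, n^a · (log n)^b dominates n^a' · (log n)^b' iff a > a', or (a = a' and b > b'). Ranking the 3 terms shows the dominant one is 8 · n^3. Hence f(n) ∈ Θ(n^3).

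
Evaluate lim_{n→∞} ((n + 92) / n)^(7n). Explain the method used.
lim = e^644

Rewrite as (1 + 92/n)^(7n). By the standard limit (1 + x/n)^n → e^x, we have (1 + 92/n)^n → e^92, and raising to the 7th power gives e^644.
More precisely, ln[(1 + 92/n)^(7n)] = 7n · ln(1 + 92/n) = 7n · (92/n + O(1/n^2)) = 644 + O(1/n) → 644.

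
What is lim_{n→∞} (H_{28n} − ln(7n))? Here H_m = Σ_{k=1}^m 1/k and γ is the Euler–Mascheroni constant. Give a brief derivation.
lim = ln 4 + γ

By Euler-Maclaurin, H_m = ln m + γ + O(1/m). So
  H_{28n} − ln(7n) = ln(28n) + γ − ln(7n) + O(1/n)
                       = ln(28/7) + γ + O(1/n).
Hence the limit is ln(28/7) + γ (= ln 4).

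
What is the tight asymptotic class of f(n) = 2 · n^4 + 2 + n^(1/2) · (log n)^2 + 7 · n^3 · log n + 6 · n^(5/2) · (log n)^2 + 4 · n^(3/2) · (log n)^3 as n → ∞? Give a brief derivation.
f(n) ∈ Θ(n^4)

Compare the terms by growth order. For large n, n^a · (log n)^b dominates n^a' · (log n)^b' iff a > a', or (a = a' and b > b'). Ranking the 6 terms shows the dominant one is 2 · n^4. Hence f(n) ∈ Θ(n^4).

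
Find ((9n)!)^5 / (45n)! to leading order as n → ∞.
((9n)!)^5/(45n)! ~ ((2π·9n)^(4/2) / sqrt(5)) · 5^(−5·9n)  →  0

Write N = 9n. Stirling: N! ~ sqrt(2π N)(N/e)^N and (5N)! ~ sqrt(2π·5N)·(5N/e)^(5N).
  (N!)^5/(5N)! ~ (2π N)^(5/2) (N/e)^(5N) / [sqrt(2π·5N) (5N/e)^(5N)]
     = (2π N)^(5/2) / sqrt(2π·5N) · (N/(5N))^(5N)
     = (2π N)^((5−1)/2) / sqrt(5) · 5^(−5N).
Since 5^5 > 1, the factor 5^(−5N) decays exponentially, so the ratio → 0. Substituting N = 9n gives the stated form.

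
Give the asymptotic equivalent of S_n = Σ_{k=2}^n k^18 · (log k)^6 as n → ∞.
S_n ~ n^19 · (log n)^6 / 19

By integral comparison, S_n = ∫_1^n x^18 · (log x)^6 dx + O(n^18 · (log n)^6). For the integral, the leading term of ∫_1^n x^18 (log x)^6 dx is n^19/19 · (log n)^6 (by repeated integration by parts; each step lowers the log-exponent and produces a relatively O(1/log n) correction). Hence S_n ~ n^19 · (log n)^6 / 19.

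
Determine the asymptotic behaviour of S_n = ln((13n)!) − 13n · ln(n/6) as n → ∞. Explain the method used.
S_n ~ 13n · (ln 78 − 1) + O(ln n)

Stirling: ln((13n)!) = 13n ln(13n) − 13n + O(ln n).
  S_n = 13n ln(13n) − 13n − 13n ln(n/6) + O(ln n)
      = 13n ln(13n) − 13n ln n + 13n ln 6 − 13n + O(ln n)
      = 13n ln 13 + 13n ln 6 − 13n + O(ln n)
      = 13n (ln 78 − 1) + O(ln n).
Numerically ln(78) − 1 ≈ 3.3567.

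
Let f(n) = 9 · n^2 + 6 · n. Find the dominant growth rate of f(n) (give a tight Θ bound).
f(n) ∈ Θ(n^2)

Compare the terms by growth order. For large n, n^a · (log n)^b dominates n^a' · (log n)^b' iff a > a', or (a = a' and b > b'). Ranking the 2 terms shows the dominant one is 9 · n^2. Hence f(n) ∈ Θ(n^2).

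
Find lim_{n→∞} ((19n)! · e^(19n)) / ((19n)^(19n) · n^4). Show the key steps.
lim = 0

Stirling: (19n)! ~ sqrt(2π·19n) · (19n/e)^(19n). Hence
  (19n)! · e^(19n) / (19n)^(19n) ~ sqrt(2π·19n).
Dividing by n^4: sqrt(2π·19n) / n^4 = sqrt(2π·19) · n^((1−8)/2), so the expression behaves like sqrt(2π·19) · n^((1−8)/2) → 0.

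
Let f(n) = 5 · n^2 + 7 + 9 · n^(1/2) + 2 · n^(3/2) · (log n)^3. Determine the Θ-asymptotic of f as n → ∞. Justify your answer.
f(n) ∈ Θ(n^2)

Compare the terms by growth order. For large n, n^a · (log n)^b dominates n^a' · (log n)^b' iff a > a', or (a = a' and b > b'). Ranking the 4 terms shows the dominant one is 5 · n^2. Hence f(n) ∈ Θ(n^2).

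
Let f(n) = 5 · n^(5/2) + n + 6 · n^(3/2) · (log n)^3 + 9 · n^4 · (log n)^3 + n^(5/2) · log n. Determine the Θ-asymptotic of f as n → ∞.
f(n) ∈ Θ(n^4 · (log n)^3)

Compare the terms by growth order. For large n, n^a · (log n)^b dominates n^a' · (log n)^b' iff a > a', or (a = a' and b > b'). Ranking the 5 terms shows the dominant one is 9 · n^4 · (log n)^3. Hence f(n) ∈ Θ(n^4 · (log n)^3).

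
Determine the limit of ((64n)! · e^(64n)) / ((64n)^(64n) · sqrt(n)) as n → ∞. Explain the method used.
lim = sqrt(2π·64)

Stirling: (64n)! ~ sqrt(2π·64n) · (64n/e)^(64n). Hence
  (64n)! · e^(64n) / (64n)^(64n) ~ sqrt(2π·64n).
Dividing by sqrt(n): sqrt(2π·64n) / sqrt(n) = sqrt(2π·64) · n^((1−1)/2), so the limit is sqrt(2π·64).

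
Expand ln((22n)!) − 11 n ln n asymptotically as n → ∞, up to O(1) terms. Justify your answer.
ln((22n)!) − 11 n ln n = 11 n ln n + 22(ln 22 − 1) n + (1/2) ln(2π·22n) + O(1/n)

Stirling: ln((22n)!) = 22n ln(22n) − 22n + (1/2) ln(2π·22n) + O(1/n).
Expand 22n ln(22n) = 22n (ln n + ln 22) = 22n ln n + 22n ln 22.
Subtract 11n ln n: leading term is (22 − 11) n ln n = 11 n ln n. The next term is 22n ln 22 − 22n = 22(ln 22 − 1) n. Then the (1/2) ln(2π·22n) correction.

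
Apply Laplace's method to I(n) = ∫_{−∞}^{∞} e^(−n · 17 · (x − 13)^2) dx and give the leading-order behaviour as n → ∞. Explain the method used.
I(n) = sqrt(π/(17n))

Here φ(x) = 17 · (x − 13)^2 has its unique minimum at x* = 13 with φ(x*) = 0 and φ''(x*) = 34. Laplace's method gives
  I(n) ~ e^(−n φ(x*)) · sqrt(2π / (n · φ''(x*))) = sqrt(2π / (34n)) = sqrt(π/(17n)).
This is exact: substituting u = (x − 13)·sqrt(17n) gives I(n) = (1/sqrt(17n)) ∫_{−∞}^{∞} e^(−u^2) du = sqrt(π/(17n)).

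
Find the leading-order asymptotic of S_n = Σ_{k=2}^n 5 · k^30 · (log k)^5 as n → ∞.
S_n ~ 5 · n^31 · (log n)^5 / 31

By integral comparison, S_n = ∫_1^n 5 · x^30 · (log x)^5 dx + O(n^30 · (log n)^5). For the integral, the leading term of ∫_1^n x^30 (log x)^5 dx is n^31/31 · (log n)^5 (by repeated integration by parts; each step lowers the log-exponent and produces a relatively O(1/log n) correction). Hence S_n ~ 5 · n^31 · (log n)^5 / 31.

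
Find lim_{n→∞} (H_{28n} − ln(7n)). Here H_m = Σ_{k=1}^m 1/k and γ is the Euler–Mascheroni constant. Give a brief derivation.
lim = ln 4 + γ

By Euler-Maclaurin, H_m = ln m + γ + O(1/m). So
  H_{28n} − ln(7n) = ln(28n) + γ − ln(7n) + O(1/n)
                       = ln(28/7) + γ + O(1/n).
Hence the limit is ln(28/7) + γ (= ln 4).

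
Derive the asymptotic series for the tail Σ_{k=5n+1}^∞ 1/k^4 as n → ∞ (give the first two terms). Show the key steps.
Σ_{k>5n} 1/k^4 = 1/(3 · (5n)^3) − 1/(2 · (5n)^4) + O(1/(5n)^5)

Compare to the integral: ∫_{5n}^∞ x^(−4) dx = [−x^(−3)/3]_{5n}^∞ = 1/((4−1)·(5n)^3). The Euler-Maclaurin correction adds −f(5n)/2 = −1/(2·(5n)^4). Euler-Maclaurin then gives
  Σ_{k>5n} 1/k^4 = ∫_{5n}^∞ dx/x^4 − 1/(2·(5n)^4) + O(1/(5n)^5).
(Equivalently this is ζ(4) − Σ_{k≤5n} 1/k^4.)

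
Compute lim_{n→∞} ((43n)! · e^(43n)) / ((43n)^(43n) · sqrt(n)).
lim = sqrt(2π·43)

Stirling: (43n)! ~ sqrt(2π·43n) · (43n/e)^(43n). Hence
  (43n)! · e^(43n) / (43n)^(43n) ~ sqrt(2π·43n).
Dividing by sqrt(n): sqrt(2π·43n) / sqrt(n) = sqrt(2π·43) · n^((1−1)/2), so the limit is sqrt(2π·43).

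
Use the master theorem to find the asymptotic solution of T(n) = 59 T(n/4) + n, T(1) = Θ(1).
T(n) = Θ(n^(log_4 59))

Master theorem: compare f(n) = n to n^(log_4 59) where log_4 59 ≈ 2.941. Since 1 < log_4 59, we have f(n) = O(n^(log_4 59 − ε)) for some ε > 0 — Case 1. Hence T(n) = Θ(n^(log_4 59)).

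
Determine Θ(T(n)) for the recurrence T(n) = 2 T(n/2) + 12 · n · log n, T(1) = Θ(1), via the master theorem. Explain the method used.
T(n) = Θ(n · (log n)^2)

Here log_2 2 = 1 and f(n) = 12 · n · log n = Θ(n^(log_2 2) · (log n)^1). This is the extended Case 2 of the master theorem (f matches the critical exponent up to log factors), giving T(n) = Θ(n^(log_2 2) · (log n)^(1+1)) = Θ(n · (log n)^2).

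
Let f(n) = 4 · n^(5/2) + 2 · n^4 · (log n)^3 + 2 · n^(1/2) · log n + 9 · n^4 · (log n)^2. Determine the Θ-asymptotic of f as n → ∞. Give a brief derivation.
f(n) ∈ Θ(n^4 · (log n)^3)

Compare the terms by growth order. For large n, n^a · (log n)^b dominates n^a' · (log n)^b' iff a > a', or (a = a' and b > b'). Ranking the 4 terms shows the dominant one is 2 · n^4 · (log n)^3. Hence f(n) ∈ Θ(n^4 · (log n)^3).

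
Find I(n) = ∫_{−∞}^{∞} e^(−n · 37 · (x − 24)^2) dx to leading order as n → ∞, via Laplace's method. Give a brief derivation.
I(n) = sqrt(π/(37n))

Here φ(x) = 37 · (x − 24)^2 has its unique minimum at x* = 24 with φ(x*) = 0 and φ''(x*) = 74. Laplace's method gives
  I(n) ~ e^(−n φ(x*)) · sqrt(2π / (n · φ''(x*))) = sqrt(2π / (74n)) = sqrt(π/(37n)).
This is exact: substituting u = (x − 24)·sqrt(37n) gives I(n) = (1/sqrt(37n)) ∫_{−∞}^{∞} e^(−u^2) du = sqrt(π/(37n)).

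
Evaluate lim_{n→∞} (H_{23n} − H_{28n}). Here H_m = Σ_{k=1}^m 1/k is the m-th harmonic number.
lim = ln(23/28)

Euler-Maclaurin gives H_m = ln m + γ + 1/(2m) + O(1/m^2). The γ and O(1/m) terms cancel in the difference:
  H_{23n} − H_{28n} = ln(23n) − ln(28n) + O(1/n) = ln(23/28) + O(1/n).
Hence the limit is ln(23/28).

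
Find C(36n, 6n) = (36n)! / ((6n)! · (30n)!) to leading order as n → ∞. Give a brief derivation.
C(36n, 6n) ~ (46656/3125)^(6n) · sqrt(3/(5π·6n))

Write N = 6n. Apply Stirling to each factorial:
  (6N)! ~ sqrt(2π·6N) · (6N/e)^(6N),
  N! ~ sqrt(2π N) · (N/e)^N,
  (5N)! ~ sqrt(2π·5N) · (5N/e)^(5N).
The exponential factors combine to (6N)^(6N) / (N^N · (5N)^(5N)) = 6^(6N)/5^(5N) = (6^6/5^5)^N = (46656/3125)^N.
The square-root prefactors combine to sqrt(2π·6N) / (sqrt(2π N)·sqrt(2π·5N)) = sqrt(6 / (2π·5·N)) = sqrt(3/(5π·6n)).
Substituting N = 6n: C(36n, 6n) ~ (46656/3125)^(6n) · sqrt(3/(5π·6n)).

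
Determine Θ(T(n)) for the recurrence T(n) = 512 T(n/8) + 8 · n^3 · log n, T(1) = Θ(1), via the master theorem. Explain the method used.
T(n) = Θ(n^3 · (log n)^2)

Here log_8 512 = 3 and f(n) = 8 · n^3 · log n = Θ(n^(log_8 512) · (log n)^1). This is the extended Case 2 of the master theorem (f matches the critical exponent up to log factors), giving T(n) = Θ(n^(log_8 512) · (log n)^(1+1)) = Θ(n^3 · (log n)^2).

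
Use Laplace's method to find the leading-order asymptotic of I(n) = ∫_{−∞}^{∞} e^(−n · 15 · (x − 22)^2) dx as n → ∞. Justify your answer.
I(n) = sqrt(π/(15n))

Here φ(x) = 15 · (x − 22)^2 has its unique minimum at x* = 22 with φ(x*) = 0 and φ''(x*) = 30. Laplace's method gives
  I(n) ~ e^(−n φ(x*)) · sqrt(2π / (n · φ''(x*))) = sqrt(2π / (30n)) = sqrt(π/(15n)).
This is exact: substituting u = (x − 22)·sqrt(15n) gives I(n) = (1/sqrt(15n)) ∫_{−∞}^{∞} e^(−u^2) du = sqrt(π/(15n)).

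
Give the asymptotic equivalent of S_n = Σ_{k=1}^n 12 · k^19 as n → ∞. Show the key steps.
S_n ~ 3 · n^20 / 5

By integral comparison (Euler-Maclaurin), Σ_{k=1}^n 12 · k^19 = 12 · ∫_0^n x^19 dx + O(n^19) = 12 · n^20/20 = 3 · n^20 / 5 + O(n^19). (Equivalently, Faulhaber's formula gives the same leading term.)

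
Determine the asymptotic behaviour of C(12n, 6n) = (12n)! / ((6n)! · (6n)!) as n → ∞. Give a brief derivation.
C(12n, 6n) ~ (4)^(6n) · sqrt(1/(π·6n))

Write N = 6n. Apply Stirling to each factorial:
  (2N)! ~ sqrt(2π·2N) · (2N/e)^(2N),
  N! ~ sqrt(2π N) · (N/e)^N,
  (1N)! ~ sqrt(2π·1N) · (1N/e)^(1N).
The exponential factors combine to (2N)^(2N) / (N^N · (1N)^(1N)) = 2^(2N)/1^(1N) = (2^2/1^1)^N = (4)^N.
The square-root prefactors combine to sqrt(2π·2N) / (sqrt(2π N)·sqrt(2π·1N)) = sqrt(2 / (2π·1·N)) = sqrt(1/(π·6n)).
Substituting N = 6n: C(12n, 6n) ~ (4)^(6n) · sqrt(1/(π·6n)).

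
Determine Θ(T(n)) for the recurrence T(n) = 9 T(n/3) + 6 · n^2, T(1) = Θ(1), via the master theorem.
T(n) = Θ(n^2 log n)

log_3 9 = 2, and f(n) = 6 · n^2 = Θ(n^(log_3 9)). This is Case 2 of the master theorem: T(n) = Θ(f(n) · log n) = Θ(n^2 log n).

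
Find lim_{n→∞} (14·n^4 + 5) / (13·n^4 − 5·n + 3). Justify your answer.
lim = 14/13

For large n the leading n^4 terms dominate both numerator and denominator. Dividing top and bottom by n^4, every other term tends to 0, leaving 14/13.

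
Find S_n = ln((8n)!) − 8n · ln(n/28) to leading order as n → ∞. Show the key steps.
S_n ~ 8n · (ln 224 − 1) + O(ln n)

Stirling: ln((8n)!) = 8n ln(8n) − 8n + O(ln n).
  S_n = 8n ln(8n) − 8n − 8n ln(n/28) + O(ln n)
      = 8n ln(8n) − 8n ln n + 8n ln 28 − 8n + O(ln n)
      = 8n ln 8 + 8n ln 28 − 8n + O(ln n)
      = 8n (ln 224 − 1) + O(ln n).
Numerically ln(224) − 1 ≈ 4.4116.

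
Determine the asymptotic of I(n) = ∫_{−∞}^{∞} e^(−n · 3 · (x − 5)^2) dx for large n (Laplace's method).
I(n) = sqrt(π/(3n))

Here φ(x) = 3 · (x − 5)^2 has its unique minimum at x* = 5 with φ(x*) = 0 and φ''(x*) = 6. Laplace's method gives
  I(n) ~ e^(−n φ(x*)) · sqrt(2π / (n · φ''(x*))) = sqrt(2π / (6n)) = sqrt(π/(3n)).
This is exact: substituting u = (x − 5)·sqrt(3n) gives I(n) = (1/sqrt(3n)) ∫_{−∞}^{∞} e^(−u^2) du = sqrt(π/(3n)).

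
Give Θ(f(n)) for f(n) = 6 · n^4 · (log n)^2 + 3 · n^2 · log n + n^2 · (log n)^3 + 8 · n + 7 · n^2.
f(n) ∈ Θ(n^4 · (log n)^2)

Compare the terms by growth order. For large n, n^a · (log n)^b dominates n^a' · (log n)^b' iff a > a', or (a = a' and b > b'). Ranking the 5 terms shows the dominant one is 6 · n^4 · (log n)^2. Hence f(n) ∈ Θ(n^4 · (log n)^2).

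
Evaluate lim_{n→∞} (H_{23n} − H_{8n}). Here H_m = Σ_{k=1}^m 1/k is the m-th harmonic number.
lim = ln(23/8)

Euler-Maclaurin gives H_m = ln m + γ + 1/(2m) + O(1/m^2). The γ and O(1/m) terms cancel in the difference:
  H_{23n} − H_{8n} = ln(23n) − ln(8n) + O(1/n) = ln(23/8) + O(1/n).
Hence the limit is ln(23/8).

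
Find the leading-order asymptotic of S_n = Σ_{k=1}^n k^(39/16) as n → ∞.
S_n ~ (16/55) · n^(55/16)

Integral comparison: Σ_{k=1}^n k^(39/16) = ∫_0^n x^(39/16) dx + O(n^(39/16)). The integral is n^(1 + 39/16) / (1 + 39/16) = n^((39+16)/16) / ((39+16)/16) = (16/55) · n^(55/16).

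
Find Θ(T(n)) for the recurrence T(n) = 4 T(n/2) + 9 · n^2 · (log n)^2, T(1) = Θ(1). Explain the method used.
T(n) = Θ(n^2 · (log n)^3)

Here log_2 4 = 2 and f(n) = 9 · n^2 · (log n)^2 = Θ(n^(log_2 4) · (log n)^2). This is the extended Case 2 of the master theorem (f matches the critical exponent up to log factors), giving T(n) = Θ(n^(log_2 4) · (log n)^(2+1)) = Θ(n^2 · (log n)^3).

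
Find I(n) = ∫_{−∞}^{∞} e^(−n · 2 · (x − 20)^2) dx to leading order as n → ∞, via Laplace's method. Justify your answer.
I(n) = sqrt(π/(2n))

Here φ(x) = 2 · (x − 20)^2 has its unique minimum at x* = 20 with φ(x*) = 0 and φ''(x*) = 4. Laplace's method gives
  I(n) ~ e^(−n φ(x*)) · sqrt(2π / (n · φ''(x*))) = sqrt(2π / (4n)) = sqrt(π/(2n)).
This is exact: substituting u = (x − 20)·sqrt(2n) gives I(n) = (1/sqrt(2n)) ∫_{−∞}^{∞} e^(−u^2) du = sqrt(π/(2n)).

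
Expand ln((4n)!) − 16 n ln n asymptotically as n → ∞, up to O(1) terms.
ln((4n)!) − 16 n ln n = −12 n ln n + 4(ln 4 − 1) n + (1/2) ln(2π·4n) + O(1/n)

Stirling: ln((4n)!) = 4n ln(4n) − 4n + (1/2) ln(2π·4n) + O(1/n).
Expand 4n ln(4n) = 4n (ln n + ln 4) = 4n ln n + 4n ln 4.
Subtract 16n ln n: leading term is (4 − 16) n ln n = −12 n ln n. The next term is 4n ln 4 − 4n = 4(ln 4 − 1) n. Then the (1/2) ln(2π·4n) correction.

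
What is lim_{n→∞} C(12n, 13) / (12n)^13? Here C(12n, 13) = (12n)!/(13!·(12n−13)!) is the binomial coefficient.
lim = 1/13! = 1/6227020800

With N = 12n → ∞: C(N, 13) / N^13 = [N(N−1)…(N−12)] / (13! · N^13) = (1/13!) · 1 · (1 − 1/(12n)) · … · (1 − 12/(12n)). Each factor → 1 as N → ∞, so the limit is 1/13! = 1/6227020800.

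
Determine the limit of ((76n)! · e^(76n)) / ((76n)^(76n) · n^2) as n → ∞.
lim = 0

Stirling: (76n)! ~ sqrt(2π·76n) · (76n/e)^(76n). Hence
  (76n)! · e^(76n) / (76n)^(76n) ~ sqrt(2π·76n).
Dividing by n^2: sqrt(2π·76n) / n^2 = sqrt(2π·76) · n^((1−4)/2), so the expression behaves like sqrt(2π·76) · n^((1−4)/2) → 0.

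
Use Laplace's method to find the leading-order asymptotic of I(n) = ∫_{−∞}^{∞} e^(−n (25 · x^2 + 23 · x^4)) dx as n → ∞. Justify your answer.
I(n) ~ sqrt(π/(25n))

φ(x) = 25 · x^2 + 23 · x^4 has its unique global minimum at x* = 0 (since φ'(x) = 50x + 92x^3 = 0 only at x = 0 for real x with both coefficients positive, and φ → ∞ as |x| → ∞). At x* = 0, φ(0) = 0 and φ''(0) = 50. Laplace's method then gives
  I(n) ~ sqrt(2π / (n · φ''(0))) · e^(−n φ(0)) = sqrt(2π / (50n)) = sqrt(π/(25n)).
The 23 · x^4 term contributes only at subleading order (an O(1/n) relative correction).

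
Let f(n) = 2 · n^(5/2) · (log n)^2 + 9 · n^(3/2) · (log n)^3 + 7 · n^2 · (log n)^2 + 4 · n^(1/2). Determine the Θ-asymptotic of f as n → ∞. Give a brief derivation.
f(n) ∈ Θ(n^(5/2) · (log n)^2)

Compare the terms by growth order. For large n, n^a · (log n)^b dominates n^a' · (log n)^b' iff a > a', or (a = a' and b > b'). Ranking the 4 terms shows the dominant one is 2 · n^(5/2) · (log n)^2. Hence f(n) ∈ Θ(n^(5/2) · (log n)^2).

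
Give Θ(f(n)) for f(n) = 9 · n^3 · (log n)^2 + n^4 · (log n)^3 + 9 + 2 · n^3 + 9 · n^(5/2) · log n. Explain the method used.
f(n) ∈ Θ(n^4 · (log n)^3)

Compare the terms by growth order. For large n, n^a · (log n)^b dominates n^a' · (log n)^b' iff a > a', or (a = a' and b > b'). Ranking the 5 terms shows the dominant one is n^4 · (log n)^3. Hence f(n) ∈ Θ(n^4 · (log n)^3).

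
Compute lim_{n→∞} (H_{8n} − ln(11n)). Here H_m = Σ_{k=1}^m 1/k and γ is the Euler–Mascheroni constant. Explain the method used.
lim = ln(8/11) + γ

By Euler-Maclaurin, H_m = ln m + γ + O(1/m). So
  H_{8n} − ln(11n) = ln(8n) + γ − ln(11n) + O(1/n)
                       = ln(8/11) + γ + O(1/n).
Hence the limit is ln(8/11) + γ.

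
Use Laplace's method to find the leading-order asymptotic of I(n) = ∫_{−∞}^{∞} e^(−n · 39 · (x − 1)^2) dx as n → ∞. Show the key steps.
I(n) = sqrt(π/(39n))

Here φ(x) = 39 · (x − 1)^2 has its unique minimum at x* = 1 with φ(x*) = 0 and φ''(x*) = 78. Laplace's method gives
  I(n) ~ e^(−n φ(x*)) · sqrt(2π / (n · φ''(x*))) = sqrt(2π / (78n)) = sqrt(π/(39n)).
This is exact: substituting u = (x − 1)·sqrt(39n) gives I(n) = (1/sqrt(39n)) ∫_{−∞}^{∞} e^(−u^2) du = sqrt(π/(39n)).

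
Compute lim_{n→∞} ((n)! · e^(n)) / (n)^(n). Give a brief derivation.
lim = ∞

Stirling: (n)! ~ sqrt(2π·n) · (n/e)^(n). Hence
  (n)! · e^(n) / (n)^(n) ~ sqrt(2π·n) = sqrt(2π) · sqrt(n) → ∞.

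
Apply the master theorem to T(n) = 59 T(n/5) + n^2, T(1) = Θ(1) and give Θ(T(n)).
T(n) = Θ(n^(log_5 59))

Master theorem: compare f(n) = n^2 to n^(log_5 59) where log_5 59 ≈ 2.534. Since 2 < log_5 59, we have f(n) = O(n^(log_5 59 − ε)) for some ε > 0 — Case 1. Hence T(n) = Θ(n^(log_5 59)).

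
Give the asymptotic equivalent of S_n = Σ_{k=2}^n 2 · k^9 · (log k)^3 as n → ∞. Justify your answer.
S_n ~ n^10 · (log n)^3 / 5

By integral comparison, S_n = ∫_1^n 2 · x^9 · (log x)^3 dx + O(n^9 · (log n)^3). For the integral, the leading term of ∫_1^n x^9 (log x)^3 dx is n^10/10 · (log n)^3 (by repeated integration by parts; each step lowers the log-exponent and produces a relatively O(1/log n) correction). Hence S_n ~ n^10 · (log n)^3 / 5.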